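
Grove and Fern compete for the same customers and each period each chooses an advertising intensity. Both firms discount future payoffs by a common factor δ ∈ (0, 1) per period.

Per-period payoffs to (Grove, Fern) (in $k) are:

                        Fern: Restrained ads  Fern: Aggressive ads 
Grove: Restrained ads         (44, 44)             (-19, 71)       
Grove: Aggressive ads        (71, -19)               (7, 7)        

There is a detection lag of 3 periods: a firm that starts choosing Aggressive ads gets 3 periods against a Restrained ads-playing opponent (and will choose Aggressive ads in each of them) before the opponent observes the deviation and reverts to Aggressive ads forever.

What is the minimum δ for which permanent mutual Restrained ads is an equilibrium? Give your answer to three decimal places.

A deviator earns 71 for 3 periods, then 7 forever; cooperating earns 44 forever. Multiplying the IC by (1−δ):
44 ≥ 71(1−δ^3) + 7δ^3, so 64·δ^3 ≥ 27 and δ^3 ≥ 27/64.
δ ≥ (27/64)^(1/3) ≈ 0.750.

0.750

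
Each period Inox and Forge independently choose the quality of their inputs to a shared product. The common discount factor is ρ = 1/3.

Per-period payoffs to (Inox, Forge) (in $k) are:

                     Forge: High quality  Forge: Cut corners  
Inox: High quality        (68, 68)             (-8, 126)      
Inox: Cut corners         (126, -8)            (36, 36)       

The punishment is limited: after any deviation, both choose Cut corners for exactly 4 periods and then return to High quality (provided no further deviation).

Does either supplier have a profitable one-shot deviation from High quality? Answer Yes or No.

IC: ρ+…+ρ^4 ≥ (126−68)/(68−36) = 29/16.
At ρ = 1/3: partial sum = 0.4938 < 1.8125. Cooperation not sustainable.

Yes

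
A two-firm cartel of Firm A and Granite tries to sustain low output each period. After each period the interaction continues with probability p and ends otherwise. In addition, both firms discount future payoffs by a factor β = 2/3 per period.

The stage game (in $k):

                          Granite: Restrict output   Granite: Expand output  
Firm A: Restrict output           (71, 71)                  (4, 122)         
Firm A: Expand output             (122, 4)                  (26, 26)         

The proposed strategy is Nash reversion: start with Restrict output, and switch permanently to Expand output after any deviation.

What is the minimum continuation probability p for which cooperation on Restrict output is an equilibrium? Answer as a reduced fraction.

Expected continuation weight on next period's payoff is β·p = 2/3·p, which plays the role of the discount factor.
Cooperation requires 2/3·p ≥ (122−71)/(122−26) = 17/32, hence p ≥ 51/64.

51/64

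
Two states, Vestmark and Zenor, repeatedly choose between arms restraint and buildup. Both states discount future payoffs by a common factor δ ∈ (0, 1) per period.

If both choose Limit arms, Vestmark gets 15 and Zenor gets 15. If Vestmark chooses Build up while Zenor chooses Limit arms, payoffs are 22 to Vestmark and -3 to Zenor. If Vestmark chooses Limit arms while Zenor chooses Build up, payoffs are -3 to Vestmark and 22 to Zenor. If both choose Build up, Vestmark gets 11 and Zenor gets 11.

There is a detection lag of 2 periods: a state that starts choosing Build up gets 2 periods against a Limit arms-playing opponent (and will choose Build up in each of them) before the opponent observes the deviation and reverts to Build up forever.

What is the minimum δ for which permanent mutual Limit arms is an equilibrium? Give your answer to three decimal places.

Deviating for the 2 undetected periods gains 22−15 = 7 per period over cooperation, then loses 15−11 = 4 per period forever once punishment starts.
Gain: 7(1 + δ + … + δ^1); loss: 4·δ^2/(1−δ).
No profitable deviation ⇔ 7(1−δ^2) ≤ 4·δ^2, i.e. δ^2 ≥ 7/(7+4) = 7/11.
Hence δ ≥ (7/11)^(1/2) ≈ 0.798.

0.798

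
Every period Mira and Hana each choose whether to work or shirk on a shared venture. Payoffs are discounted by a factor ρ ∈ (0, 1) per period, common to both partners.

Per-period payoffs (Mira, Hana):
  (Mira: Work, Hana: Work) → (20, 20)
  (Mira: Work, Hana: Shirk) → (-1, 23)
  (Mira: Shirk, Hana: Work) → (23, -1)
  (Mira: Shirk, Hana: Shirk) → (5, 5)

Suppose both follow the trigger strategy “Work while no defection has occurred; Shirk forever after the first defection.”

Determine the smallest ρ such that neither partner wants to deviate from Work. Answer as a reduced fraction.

1/6

20/(1−ρ) ≥ 23 + 5ρ/(1−ρ)
20 ≥ 23 − 18ρ
ρ ≥ 3/18 = 1/6.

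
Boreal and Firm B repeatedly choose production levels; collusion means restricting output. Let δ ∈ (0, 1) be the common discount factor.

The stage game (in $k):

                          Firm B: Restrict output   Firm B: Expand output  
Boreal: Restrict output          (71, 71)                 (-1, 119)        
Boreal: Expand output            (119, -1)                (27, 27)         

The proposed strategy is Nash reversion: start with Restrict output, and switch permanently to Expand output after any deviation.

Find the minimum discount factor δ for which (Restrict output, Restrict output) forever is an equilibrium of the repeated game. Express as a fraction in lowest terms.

One-period gain from deviating is 119 − 71 = 48. The loss is 71 − 27 = 44 in every subsequent period, with present value 44·δ/(1−δ).
Deviation is unprofitable when 44·δ/(1−δ) ≥ 48, i.e. δ/(1−δ) ≥ 12/11.
Equivalently δ ≥ 48/(48+44) = 12/23.

12/23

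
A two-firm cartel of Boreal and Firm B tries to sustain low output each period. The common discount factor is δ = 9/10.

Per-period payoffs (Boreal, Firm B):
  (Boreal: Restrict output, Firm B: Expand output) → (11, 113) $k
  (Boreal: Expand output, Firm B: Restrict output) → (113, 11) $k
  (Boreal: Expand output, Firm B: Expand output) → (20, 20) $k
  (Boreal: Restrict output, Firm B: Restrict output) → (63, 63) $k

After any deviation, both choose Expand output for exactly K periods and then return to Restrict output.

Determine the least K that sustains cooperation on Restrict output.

Need Σ_{k=1}^{K} δ^k ≥ (113−63)/(63−20) = 1.1628 at δ = 9/10.
At K = 1 the sum is 0.9000 < 1.1628; at K = 2 it is 1.7100 ≥ 1.1628.
So the minimum punishment length is K = 2.

2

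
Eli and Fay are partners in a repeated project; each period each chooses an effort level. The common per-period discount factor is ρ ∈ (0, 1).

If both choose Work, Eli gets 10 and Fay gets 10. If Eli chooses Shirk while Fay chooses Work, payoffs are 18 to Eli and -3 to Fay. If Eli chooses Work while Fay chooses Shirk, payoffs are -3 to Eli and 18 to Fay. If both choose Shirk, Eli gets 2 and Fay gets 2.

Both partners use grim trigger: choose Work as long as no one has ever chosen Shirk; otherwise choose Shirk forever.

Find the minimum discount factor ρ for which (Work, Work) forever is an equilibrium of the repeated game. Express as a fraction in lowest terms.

1/2

Under grim trigger the critical discount factor is (T−C)/(T−P) with T = 18, C = 10, P = 2.
ρ* = (18−10)/(18−2) = 8/16 = 1/2.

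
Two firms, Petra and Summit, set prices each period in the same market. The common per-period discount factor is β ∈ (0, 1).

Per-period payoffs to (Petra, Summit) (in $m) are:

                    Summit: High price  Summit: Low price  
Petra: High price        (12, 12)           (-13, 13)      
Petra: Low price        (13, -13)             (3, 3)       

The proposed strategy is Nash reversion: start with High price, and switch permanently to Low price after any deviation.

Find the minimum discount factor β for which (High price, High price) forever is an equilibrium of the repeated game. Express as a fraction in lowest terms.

1/10

12/(1−β) ≥ 13 + 3β/(1−β)
12 ≥ 13 − 10β
β ≥ 1/10.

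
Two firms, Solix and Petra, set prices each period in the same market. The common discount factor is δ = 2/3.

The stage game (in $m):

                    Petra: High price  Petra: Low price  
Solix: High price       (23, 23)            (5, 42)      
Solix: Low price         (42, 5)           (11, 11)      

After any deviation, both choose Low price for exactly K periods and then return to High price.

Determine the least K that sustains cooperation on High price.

4

No profitable deviation requires (23−11)(δ+…+δ^K) ≥ 42−23, i.e. δ+…+δ^K ≥ 19/12 ≈ 1.5833.
With δ = 2/3, the partial sums are K=1: 0.6667, K=2: 1.1111, K=3: 1.4074, K=4: 1.6049.
K = 4 is the first length at which the sum reaches 1.5833.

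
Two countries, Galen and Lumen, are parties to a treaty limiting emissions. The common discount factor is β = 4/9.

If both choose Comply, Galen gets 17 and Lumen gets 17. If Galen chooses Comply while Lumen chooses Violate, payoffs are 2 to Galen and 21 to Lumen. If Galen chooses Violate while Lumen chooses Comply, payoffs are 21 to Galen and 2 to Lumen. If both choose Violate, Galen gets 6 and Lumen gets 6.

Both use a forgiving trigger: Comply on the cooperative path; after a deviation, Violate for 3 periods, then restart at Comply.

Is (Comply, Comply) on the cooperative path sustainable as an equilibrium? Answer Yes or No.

IC: β+…+β^3 ≥ (21−17)/(17−6) = 4/11.
At β = 4/9: partial sum = 0.7298 ≥ 0.3636. Cooperation sustainable.

Yes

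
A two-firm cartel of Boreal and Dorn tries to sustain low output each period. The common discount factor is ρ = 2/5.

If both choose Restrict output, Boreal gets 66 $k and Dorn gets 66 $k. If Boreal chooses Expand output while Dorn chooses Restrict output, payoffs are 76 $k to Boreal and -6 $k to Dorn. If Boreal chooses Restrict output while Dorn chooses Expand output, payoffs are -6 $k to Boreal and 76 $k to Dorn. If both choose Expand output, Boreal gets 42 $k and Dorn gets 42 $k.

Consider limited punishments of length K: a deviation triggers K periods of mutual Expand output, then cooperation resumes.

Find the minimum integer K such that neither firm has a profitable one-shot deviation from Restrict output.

2

No profitable deviation requires (66−42)(ρ+…+ρ^K) ≥ 76−66, i.e. ρ+…+ρ^K ≥ 5/12 ≈ 0.4167.
With ρ = 2/5, the partial sums are K=1: 0.4000, K=2: 0.5600.
K = 2 is the first length at which the sum reaches 0.4167.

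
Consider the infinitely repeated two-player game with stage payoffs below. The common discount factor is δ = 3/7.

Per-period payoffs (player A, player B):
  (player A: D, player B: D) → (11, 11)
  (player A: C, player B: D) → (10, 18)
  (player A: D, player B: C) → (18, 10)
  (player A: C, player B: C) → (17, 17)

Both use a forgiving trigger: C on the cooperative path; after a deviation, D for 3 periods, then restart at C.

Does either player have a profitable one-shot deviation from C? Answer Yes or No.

A one-shot deviation gives 18 now, then 11 for 3 periods, then back to 17.
Gain from deviating: (18−17) today; loss: (17−11) in each of the next 3 periods.
No-deviation condition: (17−11)(δ+…+δ^3) ≥ 18−17, i.e. δ+…+δ^3 ≥ 1/6.
At δ = 3/7: δ+…+δ^3 = 0.6910 ≥ 0.1667.
So cooperation is sustainable.

No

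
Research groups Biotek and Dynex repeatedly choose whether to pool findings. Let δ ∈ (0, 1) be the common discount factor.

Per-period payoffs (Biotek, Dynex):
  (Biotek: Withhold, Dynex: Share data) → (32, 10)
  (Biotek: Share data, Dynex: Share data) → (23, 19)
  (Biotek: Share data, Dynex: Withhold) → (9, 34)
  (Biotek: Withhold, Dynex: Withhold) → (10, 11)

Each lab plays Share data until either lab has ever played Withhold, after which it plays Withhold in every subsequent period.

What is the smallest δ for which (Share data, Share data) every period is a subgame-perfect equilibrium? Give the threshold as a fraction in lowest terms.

Biotek's threshold: (32−23)/(32−10) = 9/22.
Dynex's threshold: (34−19)/(34−11) = 15/23.
9/22 < 15/23, so Dynex binds and δ* = 15/23.

15/23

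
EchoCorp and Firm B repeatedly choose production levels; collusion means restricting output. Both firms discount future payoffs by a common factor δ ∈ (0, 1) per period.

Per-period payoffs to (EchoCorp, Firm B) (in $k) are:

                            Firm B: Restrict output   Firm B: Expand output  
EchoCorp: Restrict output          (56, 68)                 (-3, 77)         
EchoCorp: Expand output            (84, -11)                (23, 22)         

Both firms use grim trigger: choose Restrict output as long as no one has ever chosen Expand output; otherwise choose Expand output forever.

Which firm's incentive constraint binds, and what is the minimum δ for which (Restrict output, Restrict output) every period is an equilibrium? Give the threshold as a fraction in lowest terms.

EchoCorp: cooperation gives 56 each period; deviation gives 84 once then 23 forever.
  56/(1−δ) ≥ 84 + 23δ/(1−δ) ⇒ δ ≥ 28/61.
Firm B: cooperation gives 68 each period; deviation gives 77 once then 22 forever.
  δ ≥ 9/55.
Both must hold, so the binding constraint is EchoCorp's: δ ≥ 28/61.

EchoCorp; δ ≥ 28/61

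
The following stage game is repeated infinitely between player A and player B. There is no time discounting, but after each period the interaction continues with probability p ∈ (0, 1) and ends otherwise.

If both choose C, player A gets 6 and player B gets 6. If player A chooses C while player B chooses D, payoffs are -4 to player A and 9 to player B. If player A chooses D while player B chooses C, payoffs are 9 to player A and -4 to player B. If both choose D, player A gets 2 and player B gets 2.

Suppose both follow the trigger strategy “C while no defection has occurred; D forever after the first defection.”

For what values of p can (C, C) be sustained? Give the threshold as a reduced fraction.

Expected cooperation value is 6 + p·6 + p²·6 + … = 6/(1−p); deviation gives 9 + p·2/(1−p).
6 ≥ 9(1−p) + 2p ⇒ 7p ≥ 3 ⇒ p ≥ 3/7.

3/7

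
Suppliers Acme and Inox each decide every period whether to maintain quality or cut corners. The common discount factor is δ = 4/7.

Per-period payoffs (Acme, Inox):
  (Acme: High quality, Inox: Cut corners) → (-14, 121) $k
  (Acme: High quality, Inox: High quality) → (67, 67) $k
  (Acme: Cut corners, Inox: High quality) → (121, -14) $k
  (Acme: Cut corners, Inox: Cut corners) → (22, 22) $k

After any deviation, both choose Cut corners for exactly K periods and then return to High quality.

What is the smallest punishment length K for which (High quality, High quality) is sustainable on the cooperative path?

Need Σ_{k=1}^{K} δ^k ≥ (121−67)/(67−22) = 1.2000 at δ = 4/7.
At K = 4 the sum is 1.1912 < 1.2000; at K = 5 it is 1.2521 ≥ 1.2000.
So the minimum punishment length is K = 5.

5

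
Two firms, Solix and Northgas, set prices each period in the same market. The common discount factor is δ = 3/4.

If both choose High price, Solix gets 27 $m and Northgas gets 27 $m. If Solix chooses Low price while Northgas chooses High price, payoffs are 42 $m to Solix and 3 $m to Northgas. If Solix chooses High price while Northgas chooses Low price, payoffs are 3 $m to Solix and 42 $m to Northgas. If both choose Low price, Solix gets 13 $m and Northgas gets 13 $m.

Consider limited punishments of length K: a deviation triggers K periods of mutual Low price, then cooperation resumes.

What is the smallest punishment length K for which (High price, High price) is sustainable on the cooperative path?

2

Need Σ_{k=1}^{K} δ^k ≥ (42−27)/(27−13) = 1.0714 at δ = 3/4.
At K = 1 the sum is 0.7500 < 1.0714; at K = 2 it is 1.3125 ≥ 1.0714.
So the minimum punishment length is K = 2.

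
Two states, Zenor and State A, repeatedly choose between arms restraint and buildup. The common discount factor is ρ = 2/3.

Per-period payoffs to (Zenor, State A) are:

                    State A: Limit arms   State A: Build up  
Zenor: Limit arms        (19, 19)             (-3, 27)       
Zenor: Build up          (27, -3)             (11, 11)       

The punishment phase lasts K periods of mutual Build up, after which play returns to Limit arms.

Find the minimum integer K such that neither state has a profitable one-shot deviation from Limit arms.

No profitable deviation requires (19−11)(ρ+…+ρ^K) ≥ 27−19, i.e. ρ+…+ρ^K ≥ 1 ≈ 1.0000.
With ρ = 2/3, the partial sums are K=1: 0.6667, K=2: 1.1111.
K = 2 is the first length at which the sum reaches 1.0000.

2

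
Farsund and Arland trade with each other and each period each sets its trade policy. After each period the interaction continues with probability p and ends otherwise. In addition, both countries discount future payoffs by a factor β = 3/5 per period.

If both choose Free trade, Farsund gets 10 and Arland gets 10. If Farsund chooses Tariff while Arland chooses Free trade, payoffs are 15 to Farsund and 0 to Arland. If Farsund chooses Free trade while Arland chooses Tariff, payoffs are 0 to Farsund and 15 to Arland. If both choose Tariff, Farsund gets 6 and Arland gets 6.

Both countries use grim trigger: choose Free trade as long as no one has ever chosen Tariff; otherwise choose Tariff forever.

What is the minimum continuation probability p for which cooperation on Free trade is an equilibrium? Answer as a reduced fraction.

Expected continuation weight on next period's payoff is β·p = 3/5·p, which plays the role of the discount factor.
Cooperation requires 3/5·p ≥ (15−10)/(15−6) = 5/9, hence p ≥ 25/27.

25/27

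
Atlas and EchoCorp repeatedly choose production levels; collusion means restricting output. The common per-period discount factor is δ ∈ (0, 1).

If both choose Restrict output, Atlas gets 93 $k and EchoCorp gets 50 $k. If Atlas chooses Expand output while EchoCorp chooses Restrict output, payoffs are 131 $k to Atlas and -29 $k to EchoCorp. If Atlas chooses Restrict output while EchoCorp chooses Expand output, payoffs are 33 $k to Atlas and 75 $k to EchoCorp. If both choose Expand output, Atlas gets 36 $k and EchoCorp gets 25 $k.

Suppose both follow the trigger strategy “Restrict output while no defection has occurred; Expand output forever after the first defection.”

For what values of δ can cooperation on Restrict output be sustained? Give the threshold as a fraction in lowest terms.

For Atlas: deviation gain 131−93 = 38, per-period punishment loss 93−36 = 57. IC gives δ ≥ 38/95 = 2/5.
For EchoCorp: gain 25, loss 25 per period, so δ ≥ 25/50 = 1/2.
The tighter constraint is EchoCorp's, so cooperation needs δ ≥ 1/2.

1/2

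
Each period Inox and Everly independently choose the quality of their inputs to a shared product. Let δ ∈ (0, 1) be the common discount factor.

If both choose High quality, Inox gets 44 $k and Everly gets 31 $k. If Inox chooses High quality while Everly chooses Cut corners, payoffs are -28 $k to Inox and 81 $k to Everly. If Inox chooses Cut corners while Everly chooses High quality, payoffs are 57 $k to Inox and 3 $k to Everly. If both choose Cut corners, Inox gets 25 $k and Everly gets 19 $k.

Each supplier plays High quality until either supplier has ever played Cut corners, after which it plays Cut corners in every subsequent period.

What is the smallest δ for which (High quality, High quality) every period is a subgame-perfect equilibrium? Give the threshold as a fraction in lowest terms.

Inox's threshold: (57−44)/(57−25) = 13/32.
Everly's threshold: (81−31)/(81−19) = 25/31.
13/32 < 25/31, so Everly binds and δ* = 25/31.

25/31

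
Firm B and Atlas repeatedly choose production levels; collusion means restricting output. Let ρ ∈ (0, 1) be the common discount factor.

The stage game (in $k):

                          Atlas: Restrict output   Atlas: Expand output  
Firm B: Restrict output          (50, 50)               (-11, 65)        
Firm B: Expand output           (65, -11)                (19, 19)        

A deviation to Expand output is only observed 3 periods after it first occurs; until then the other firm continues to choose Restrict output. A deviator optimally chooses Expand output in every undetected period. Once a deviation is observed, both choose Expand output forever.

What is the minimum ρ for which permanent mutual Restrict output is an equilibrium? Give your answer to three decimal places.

A deviator earns 65 for 3 periods, then 19 forever; cooperating earns 50 forever. Multiplying the IC by (1−ρ):
50 ≥ 65(1−ρ^3) + 19ρ^3, so 46·ρ^3 ≥ 15 and ρ^3 ≥ 15/46.
ρ ≥ (15/46)^(1/3) ≈ 0.688.

0.688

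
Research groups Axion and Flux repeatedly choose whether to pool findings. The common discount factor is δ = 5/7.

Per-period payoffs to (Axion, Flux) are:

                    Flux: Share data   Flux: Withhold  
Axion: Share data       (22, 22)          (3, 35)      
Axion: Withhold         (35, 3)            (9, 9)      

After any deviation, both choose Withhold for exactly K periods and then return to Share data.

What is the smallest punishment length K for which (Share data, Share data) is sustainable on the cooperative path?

2

IC: δ(1−δ^K)/(1−δ) ≥ (35−22)/(22−9) = 1.
With δ = 5/7: need 1 − δ^K ≥ 1·(1−5/7)/(5/7), i.e. δ^K ≤ 0.6000.
Since (5/7)^1 = 0.7143 and (5/7)^2 = 0.5102, the smallest such K is 2.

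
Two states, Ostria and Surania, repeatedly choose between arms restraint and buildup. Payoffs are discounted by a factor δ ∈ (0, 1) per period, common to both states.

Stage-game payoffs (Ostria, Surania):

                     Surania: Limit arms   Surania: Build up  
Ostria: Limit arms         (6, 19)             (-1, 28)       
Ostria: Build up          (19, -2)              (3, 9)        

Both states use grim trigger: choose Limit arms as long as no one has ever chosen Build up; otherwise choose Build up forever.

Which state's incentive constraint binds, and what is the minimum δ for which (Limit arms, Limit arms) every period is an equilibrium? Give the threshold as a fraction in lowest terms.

For Ostria: deviation gain 19−6 = 13, per-period punishment loss 6−3 = 3. IC gives δ ≥ 13/16.
For Surania: gain 9, loss 10 per period, so δ ≥ 9/19.
The tighter constraint is Ostria's, so cooperation needs δ ≥ 13/16.

Ostria; δ ≥ 13/16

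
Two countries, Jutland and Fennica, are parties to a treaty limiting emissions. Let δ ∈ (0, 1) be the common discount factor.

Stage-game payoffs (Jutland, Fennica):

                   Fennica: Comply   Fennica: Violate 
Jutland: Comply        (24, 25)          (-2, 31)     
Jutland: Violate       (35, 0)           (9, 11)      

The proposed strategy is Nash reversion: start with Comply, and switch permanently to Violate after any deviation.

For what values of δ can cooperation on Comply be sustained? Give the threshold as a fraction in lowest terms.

For Jutland: deviation gain 35−24 = 11, per-period punishment loss 24−9 = 15. IC gives δ ≥ 11/26.
For Fennica: gain 6, loss 14 per period, so δ ≥ 6/20 = 3/10.
The tighter constraint is Jutland's, so cooperation needs δ ≥ 11/26.

11/26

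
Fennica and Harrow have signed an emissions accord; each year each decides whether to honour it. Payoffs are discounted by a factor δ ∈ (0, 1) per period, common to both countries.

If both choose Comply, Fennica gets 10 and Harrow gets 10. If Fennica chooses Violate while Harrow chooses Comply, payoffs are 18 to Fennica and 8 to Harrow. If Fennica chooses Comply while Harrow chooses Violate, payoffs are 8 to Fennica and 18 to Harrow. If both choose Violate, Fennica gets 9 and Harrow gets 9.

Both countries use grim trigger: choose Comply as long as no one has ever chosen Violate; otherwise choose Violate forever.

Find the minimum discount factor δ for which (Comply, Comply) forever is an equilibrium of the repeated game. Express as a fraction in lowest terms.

Cooperation forever yields 10 each period: 10/(1−δ).
Deviating yields 18 once, then 9 forever: 18 + 9δ/(1−δ).
No profitable deviation requires 10/(1−δ) ≥ 18 + 9δ/(1−δ).
Multiplying by (1−δ): 10 ≥ 18(1−δ) + 9δ = 18 − 9δ.
So 9δ ≥ 8, i.e. δ ≥ 8/9.

8/9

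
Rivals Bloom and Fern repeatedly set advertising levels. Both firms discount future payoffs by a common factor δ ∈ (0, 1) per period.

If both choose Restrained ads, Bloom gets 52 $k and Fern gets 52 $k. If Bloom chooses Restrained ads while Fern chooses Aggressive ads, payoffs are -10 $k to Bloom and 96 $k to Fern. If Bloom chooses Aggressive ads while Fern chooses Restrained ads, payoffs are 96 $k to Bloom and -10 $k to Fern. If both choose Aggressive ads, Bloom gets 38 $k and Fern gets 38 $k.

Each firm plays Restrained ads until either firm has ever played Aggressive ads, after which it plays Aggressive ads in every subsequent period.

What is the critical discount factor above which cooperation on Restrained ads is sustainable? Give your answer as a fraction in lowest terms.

22/29

One-period gain from deviating is 96 − 52 = 44. The loss is 52 − 38 = 14 in every subsequent period, with present value 14·δ/(1−δ).
Deviation is unprofitable when 14·δ/(1−δ) ≥ 44, i.e. δ/(1−δ) ≥ 22/7.
Equivalently δ ≥ 44/(44+14) = 22/29.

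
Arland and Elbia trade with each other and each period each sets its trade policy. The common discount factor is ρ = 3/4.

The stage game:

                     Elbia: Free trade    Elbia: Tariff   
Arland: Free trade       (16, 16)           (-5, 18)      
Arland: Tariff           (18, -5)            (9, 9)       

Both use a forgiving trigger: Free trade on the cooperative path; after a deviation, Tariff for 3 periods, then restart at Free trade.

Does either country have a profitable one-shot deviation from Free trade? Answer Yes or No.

No

IC: ρ+…+ρ^3 ≥ (18−16)/(16−9) = 2/7.
At ρ = 3/4: partial sum = 1.7344 ≥ 0.2857. Cooperation sustainable.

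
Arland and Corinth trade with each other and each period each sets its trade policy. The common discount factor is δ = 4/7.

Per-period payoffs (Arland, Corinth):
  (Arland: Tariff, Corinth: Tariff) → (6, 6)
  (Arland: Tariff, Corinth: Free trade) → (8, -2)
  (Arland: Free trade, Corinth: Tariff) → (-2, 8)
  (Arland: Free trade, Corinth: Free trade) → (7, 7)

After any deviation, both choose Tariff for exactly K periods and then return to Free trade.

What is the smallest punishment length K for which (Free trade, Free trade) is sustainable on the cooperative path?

No profitable deviation requires (7−6)(δ+…+δ^K) ≥ 8−7, i.e. δ+…+δ^K ≥ 1 ≈ 1.0000.
With δ = 4/7, the partial sums are K=1: 0.5714, K=2: 0.8980, K=3: 1.0845.
K = 3 is the first length at which the sum reaches 1.0000.

3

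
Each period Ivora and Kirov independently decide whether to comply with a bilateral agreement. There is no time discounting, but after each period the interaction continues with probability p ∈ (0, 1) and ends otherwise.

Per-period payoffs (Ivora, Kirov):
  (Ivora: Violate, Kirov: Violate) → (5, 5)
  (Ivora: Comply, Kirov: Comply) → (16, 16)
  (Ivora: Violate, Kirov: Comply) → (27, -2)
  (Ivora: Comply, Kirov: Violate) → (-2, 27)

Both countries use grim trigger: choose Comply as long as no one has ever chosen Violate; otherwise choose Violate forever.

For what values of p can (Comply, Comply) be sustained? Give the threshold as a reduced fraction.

1/2

Expected cooperation value is 16 + p·16 + p²·16 + … = 16/(1−p); deviation gives 27 + p·5/(1−p).
16 ≥ 27(1−p) + 5p ⇒ 22p ≥ 11 ⇒ p ≥ 11/22 = 1/2.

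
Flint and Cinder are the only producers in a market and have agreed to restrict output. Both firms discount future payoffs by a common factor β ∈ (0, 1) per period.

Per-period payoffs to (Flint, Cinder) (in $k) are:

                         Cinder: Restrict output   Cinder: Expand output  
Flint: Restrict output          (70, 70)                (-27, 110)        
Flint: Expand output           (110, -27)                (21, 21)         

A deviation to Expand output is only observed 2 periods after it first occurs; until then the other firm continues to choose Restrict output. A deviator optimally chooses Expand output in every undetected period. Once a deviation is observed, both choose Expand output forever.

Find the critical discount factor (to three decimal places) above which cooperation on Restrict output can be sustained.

0.670

A deviator earns 110 for 2 periods, then 21 forever; cooperating earns 70 forever. Multiplying the IC by (1−β):
70 ≥ 110(1−β^2) + 21β^2, so 89·β^2 ≥ 40 and β^2 ≥ 40/89.
β ≥ (40/89)^(1/2) ≈ 0.670.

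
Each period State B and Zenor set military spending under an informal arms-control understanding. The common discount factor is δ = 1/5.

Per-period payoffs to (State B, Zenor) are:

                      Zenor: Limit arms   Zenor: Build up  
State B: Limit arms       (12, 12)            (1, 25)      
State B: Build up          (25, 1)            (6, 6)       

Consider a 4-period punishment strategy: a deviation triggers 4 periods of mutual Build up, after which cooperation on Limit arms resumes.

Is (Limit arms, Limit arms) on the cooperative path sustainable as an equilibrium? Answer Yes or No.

No

Comparing payoff streams over the 5 periods until play realigns: cooperate → 12(1+δ+…+δ^4); deviate → 25 + 6(δ+…+δ^4).
Cooperation is sustained iff (12−6)(δ+…+δ^4) ≥ 25−12.
δ+…+δ^4 = 1/5·(1−(1/5)^4)/(1−1/5) = 0.2496, and (25−12)/(12−6) = 2.1667.
0.2496 < 2.1667, so cooperation is not sustainable.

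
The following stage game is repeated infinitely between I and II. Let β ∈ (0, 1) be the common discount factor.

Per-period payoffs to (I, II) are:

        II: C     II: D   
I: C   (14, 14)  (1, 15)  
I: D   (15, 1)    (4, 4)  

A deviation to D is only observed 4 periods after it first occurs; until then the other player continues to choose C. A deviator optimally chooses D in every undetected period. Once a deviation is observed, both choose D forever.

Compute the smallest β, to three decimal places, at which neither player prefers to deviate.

0.549

Deviating for the 4 undetected periods gains 15−14 = 1 per period over cooperation, then loses 14−4 = 10 per period forever once punishment starts.
Gain: 1(1 + β + … + β^3); loss: 10·β^4/(1−β).
No profitable deviation ⇔ 1(1−β^4) ≤ 10·β^4, i.e. β^4 ≥ 1/(1+10) = 1/11.
Hence β ≥ (1/11)^(1/4) ≈ 0.549.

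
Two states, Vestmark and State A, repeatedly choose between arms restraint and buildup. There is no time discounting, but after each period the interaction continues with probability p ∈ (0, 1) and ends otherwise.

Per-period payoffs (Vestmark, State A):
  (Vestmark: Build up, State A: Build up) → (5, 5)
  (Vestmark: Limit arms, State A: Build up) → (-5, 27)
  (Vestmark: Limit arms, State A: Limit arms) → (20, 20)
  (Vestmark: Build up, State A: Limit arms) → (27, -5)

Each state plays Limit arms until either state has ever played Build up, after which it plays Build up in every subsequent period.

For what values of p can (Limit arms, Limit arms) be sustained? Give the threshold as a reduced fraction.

Expected cooperation value is 20 + p·20 + p²·20 + … = 20/(1−p); deviation gives 27 + p·5/(1−p).
20 ≥ 27(1−p) + 5p ⇒ 22p ≥ 7 ⇒ p ≥ 7/22.

7/22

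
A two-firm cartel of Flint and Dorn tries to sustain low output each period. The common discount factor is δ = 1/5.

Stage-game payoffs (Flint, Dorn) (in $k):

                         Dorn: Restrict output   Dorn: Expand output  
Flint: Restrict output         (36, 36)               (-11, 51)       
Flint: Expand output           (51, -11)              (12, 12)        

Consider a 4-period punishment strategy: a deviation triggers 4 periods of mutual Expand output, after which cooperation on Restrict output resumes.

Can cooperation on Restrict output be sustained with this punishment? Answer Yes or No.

No

A one-shot deviation gives 51 now, then 12 for 4 periods, then back to 36.
Gain from deviating: (51−36) today; loss: (36−12) in each of the next 4 periods.
No-deviation condition: (36−12)(δ+…+δ^4) ≥ 51−36, i.e. δ+…+δ^4 ≥ 5/8.
At δ = 1/5: δ+…+δ^4 = 0.2496 < 0.6250.
So cooperation is not sustainable.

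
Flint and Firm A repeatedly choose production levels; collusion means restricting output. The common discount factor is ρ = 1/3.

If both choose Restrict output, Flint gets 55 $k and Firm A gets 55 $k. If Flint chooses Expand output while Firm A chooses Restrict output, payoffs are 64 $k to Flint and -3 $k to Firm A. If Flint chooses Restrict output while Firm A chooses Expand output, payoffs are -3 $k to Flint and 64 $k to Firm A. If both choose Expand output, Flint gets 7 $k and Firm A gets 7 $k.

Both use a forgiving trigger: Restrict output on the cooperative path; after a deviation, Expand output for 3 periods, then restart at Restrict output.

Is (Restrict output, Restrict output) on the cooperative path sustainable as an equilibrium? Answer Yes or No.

IC: ρ+…+ρ^3 ≥ (64−55)/(55−7) = 3/16.
At ρ = 1/3: partial sum = 0.4815 ≥ 0.1875. Cooperation sustainable.

Yes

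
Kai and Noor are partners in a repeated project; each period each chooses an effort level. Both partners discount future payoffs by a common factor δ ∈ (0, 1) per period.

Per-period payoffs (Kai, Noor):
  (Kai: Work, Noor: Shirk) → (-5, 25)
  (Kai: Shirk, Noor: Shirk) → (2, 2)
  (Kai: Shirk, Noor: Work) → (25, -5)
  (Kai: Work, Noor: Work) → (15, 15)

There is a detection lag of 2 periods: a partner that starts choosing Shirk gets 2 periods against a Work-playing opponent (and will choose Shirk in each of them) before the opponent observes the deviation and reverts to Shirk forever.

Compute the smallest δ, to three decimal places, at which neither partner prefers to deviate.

Deviating for the 2 undetected periods gains 25−15 = 10 per period over cooperation, then loses 15−2 = 13 per period forever once punishment starts.
Gain: 10(1 + δ + … + δ^1); loss: 13·δ^2/(1−δ).
No profitable deviation ⇔ 10(1−δ^2) ≤ 13·δ^2, i.e. δ^2 ≥ 10/(10+13) = 10/23.
Hence δ ≥ (10/23)^(1/2) ≈ 0.659.

0.659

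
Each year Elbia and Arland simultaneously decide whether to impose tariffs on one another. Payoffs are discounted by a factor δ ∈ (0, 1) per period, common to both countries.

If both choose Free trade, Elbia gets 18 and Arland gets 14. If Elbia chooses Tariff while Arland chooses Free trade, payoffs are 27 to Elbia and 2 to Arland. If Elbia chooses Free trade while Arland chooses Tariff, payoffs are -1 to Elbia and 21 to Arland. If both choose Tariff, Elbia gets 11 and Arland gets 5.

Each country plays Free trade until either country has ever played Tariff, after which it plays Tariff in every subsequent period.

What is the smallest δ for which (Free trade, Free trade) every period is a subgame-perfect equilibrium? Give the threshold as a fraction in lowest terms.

Elbia's threshold: (27−18)/(27−11) = 9/16.
Arland's threshold: (21−14)/(21−5) = 7/16.
9/16 > 7/16, so Elbia binds and δ* = 9/16.

9/16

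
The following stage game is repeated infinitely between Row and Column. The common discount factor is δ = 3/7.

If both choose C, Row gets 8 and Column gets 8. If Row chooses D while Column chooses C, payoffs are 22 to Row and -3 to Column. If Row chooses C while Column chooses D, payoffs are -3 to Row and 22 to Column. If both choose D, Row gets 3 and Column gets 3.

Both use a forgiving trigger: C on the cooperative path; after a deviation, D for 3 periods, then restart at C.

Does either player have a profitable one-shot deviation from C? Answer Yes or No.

Comparing payoff streams over the 4 periods until play realigns: cooperate → 8(1+δ+…+δ^3); deviate → 22 + 3(δ+…+δ^3).
Cooperation is sustained iff (8−3)(δ+…+δ^3) ≥ 22−8.
δ+…+δ^3 = 3/7·(1−(3/7)^3)/(1−3/7) = 0.6910, and (22−8)/(8−3) = 2.8000.
0.6910 < 2.8000, so cooperation is not sustainable.

Yes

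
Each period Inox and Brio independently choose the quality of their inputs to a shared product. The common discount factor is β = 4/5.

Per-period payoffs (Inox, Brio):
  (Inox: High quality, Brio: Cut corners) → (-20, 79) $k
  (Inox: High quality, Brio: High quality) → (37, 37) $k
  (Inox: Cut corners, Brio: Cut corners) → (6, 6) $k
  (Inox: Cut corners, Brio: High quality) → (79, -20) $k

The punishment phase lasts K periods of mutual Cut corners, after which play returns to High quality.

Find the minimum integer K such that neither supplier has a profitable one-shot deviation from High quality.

No profitable deviation requires (37−6)(β+…+β^K) ≥ 79−37, i.e. β+…+β^K ≥ 42/31 ≈ 1.3548.
With β = 4/5, the partial sums are K=1: 0.8000, K=2: 1.4400.
K = 2 is the first length at which the sum reaches 1.3548.

2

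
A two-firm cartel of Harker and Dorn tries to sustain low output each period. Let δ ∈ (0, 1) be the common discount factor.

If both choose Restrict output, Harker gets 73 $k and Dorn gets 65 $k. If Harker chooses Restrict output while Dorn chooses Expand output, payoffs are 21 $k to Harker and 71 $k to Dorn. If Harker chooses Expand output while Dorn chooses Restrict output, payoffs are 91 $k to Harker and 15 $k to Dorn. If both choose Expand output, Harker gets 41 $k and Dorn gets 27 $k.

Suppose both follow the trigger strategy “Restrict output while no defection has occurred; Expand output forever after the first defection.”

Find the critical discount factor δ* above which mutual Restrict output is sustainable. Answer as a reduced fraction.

For Harker: deviation gain 91−73 = 18, per-period punishment loss 73−41 = 32. IC gives δ ≥ 18/50 = 9/25.
For Dorn: gain 6, loss 38 per period, so δ ≥ 6/44 = 3/22.
The tighter constraint is Harker's, so cooperation needs δ ≥ 9/25.

9/25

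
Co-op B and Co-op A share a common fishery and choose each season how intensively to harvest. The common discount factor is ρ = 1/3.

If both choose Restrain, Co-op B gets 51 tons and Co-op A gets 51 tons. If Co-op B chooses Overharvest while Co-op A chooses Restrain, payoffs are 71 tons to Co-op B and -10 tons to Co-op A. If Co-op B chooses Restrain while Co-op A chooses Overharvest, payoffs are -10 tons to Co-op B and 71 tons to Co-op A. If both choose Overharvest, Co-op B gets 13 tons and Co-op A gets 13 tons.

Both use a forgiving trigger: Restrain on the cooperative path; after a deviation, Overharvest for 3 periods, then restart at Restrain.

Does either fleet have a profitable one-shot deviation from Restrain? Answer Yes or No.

Yes

Comparing payoff streams over the 4 periods until play realigns: cooperate → 51(1+ρ+…+ρ^3); deviate → 71 + 13(ρ+…+ρ^3).
Cooperation is sustained iff (51−13)(ρ+…+ρ^3) ≥ 71−51.
ρ+…+ρ^3 = 1/3·(1−(1/3)^3)/(1−1/3) = 0.4815, and (71−51)/(51−13) = 0.5263.
0.4815 < 0.5263, so cooperation is not sustainable.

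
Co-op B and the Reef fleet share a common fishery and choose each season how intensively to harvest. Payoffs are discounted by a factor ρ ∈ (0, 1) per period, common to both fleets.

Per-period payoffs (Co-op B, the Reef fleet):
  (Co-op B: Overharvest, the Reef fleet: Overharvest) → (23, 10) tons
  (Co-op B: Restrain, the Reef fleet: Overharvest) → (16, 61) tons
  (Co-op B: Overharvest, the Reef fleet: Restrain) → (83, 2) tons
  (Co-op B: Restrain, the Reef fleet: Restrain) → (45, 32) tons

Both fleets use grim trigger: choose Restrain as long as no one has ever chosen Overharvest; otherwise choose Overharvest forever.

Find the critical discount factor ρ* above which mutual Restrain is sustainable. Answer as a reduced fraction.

19/30

Co-op B: cooperation gives 45 each period; deviation gives 83 once then 23 forever.
  45/(1−ρ) ≥ 83 + 23ρ/(1−ρ) ⇒ ρ ≥ 38/60 = 19/30.
the Reef fleet: cooperation gives 32 each period; deviation gives 61 once then 10 forever.
  ρ ≥ 29/51.
Both must hold, so the binding constraint is Co-op B's: ρ ≥ 19/30.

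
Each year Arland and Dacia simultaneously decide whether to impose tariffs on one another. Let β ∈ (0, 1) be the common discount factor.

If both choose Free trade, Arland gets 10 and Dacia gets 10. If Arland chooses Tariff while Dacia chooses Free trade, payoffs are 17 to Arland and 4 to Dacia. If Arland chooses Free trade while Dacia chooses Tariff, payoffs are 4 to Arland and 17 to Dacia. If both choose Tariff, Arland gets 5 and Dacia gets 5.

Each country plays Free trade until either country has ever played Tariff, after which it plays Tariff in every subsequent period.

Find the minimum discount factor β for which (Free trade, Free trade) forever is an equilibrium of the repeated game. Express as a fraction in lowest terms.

Cooperation forever yields 10 each period: 10/(1−β).
Deviating yields 17 once, then 5 forever: 17 + 5β/(1−β).
No profitable deviation requires 10/(1−β) ≥ 17 + 5β/(1−β).
Multiplying by (1−β): 10 ≥ 17(1−β) + 5β = 17 − 12β.
So 12β ≥ 7, i.e. β ≥ 7/12.

7/12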